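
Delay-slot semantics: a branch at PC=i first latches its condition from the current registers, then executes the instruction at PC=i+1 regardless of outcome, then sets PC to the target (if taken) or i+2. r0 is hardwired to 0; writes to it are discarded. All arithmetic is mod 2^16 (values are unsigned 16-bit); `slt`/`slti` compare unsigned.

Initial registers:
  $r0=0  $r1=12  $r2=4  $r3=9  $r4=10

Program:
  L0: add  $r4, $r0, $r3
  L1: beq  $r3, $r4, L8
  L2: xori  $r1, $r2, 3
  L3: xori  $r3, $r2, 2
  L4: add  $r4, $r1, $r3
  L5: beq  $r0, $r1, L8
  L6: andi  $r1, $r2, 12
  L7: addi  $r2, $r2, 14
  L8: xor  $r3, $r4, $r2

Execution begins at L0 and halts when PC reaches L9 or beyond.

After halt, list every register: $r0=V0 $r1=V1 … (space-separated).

$r0=0 $r1=7 $r2=4 $r3=13 $r4=9

PC=0  add  $r4, $r0, $r3     | $r0=0 $r1=12 $r2=4 $r3=9 $r4=9
PC=1  beq  $r3, $r4, L8      | $r0=0 $r1=12 $r2=4 $r3=9 $r4=9  [TAKEN]
PC=2  xori  $r1, $r2, 3      | $r0=0 $r1=7 $r2=4 $r3=9 $r4=9
PC=8  xor  $r3, $r4, $r2     | $r0=0 $r1=7 $r2=4 $r3=13 $r4=9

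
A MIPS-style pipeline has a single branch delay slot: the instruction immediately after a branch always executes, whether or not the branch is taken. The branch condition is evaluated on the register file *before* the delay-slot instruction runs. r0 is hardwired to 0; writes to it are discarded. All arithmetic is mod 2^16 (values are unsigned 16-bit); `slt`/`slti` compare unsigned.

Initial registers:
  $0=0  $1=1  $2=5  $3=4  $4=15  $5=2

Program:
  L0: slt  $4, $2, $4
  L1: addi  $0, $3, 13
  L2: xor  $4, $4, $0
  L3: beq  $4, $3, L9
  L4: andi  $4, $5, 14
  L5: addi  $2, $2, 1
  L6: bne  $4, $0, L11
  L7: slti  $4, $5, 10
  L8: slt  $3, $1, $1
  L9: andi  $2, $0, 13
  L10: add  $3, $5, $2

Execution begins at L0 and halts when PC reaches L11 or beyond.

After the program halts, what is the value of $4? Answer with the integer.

#0 slt  $4, $2, $4 ; 0/1/5/4/1/2
#1 addi  $0, $3, 13 ; 0/1/5/4/1/2
#2 xor  $4, $4, $0 ; 0/1/5/4/1/2
#3 beq  $4, $3, L9 ; 0/1/5/4/1/2 ; →fallthru
#4 andi  $4, $5, 14 ; 0/1/5/4/2/2
#5 addi  $2, $2, 1 ; 0/1/6/4/2/2
#6 bne  $4, $0, L11 ; 0/1/6/4/2/2 ; →target
#7 slti  $4, $5, 10 ; 0/1/6/4/1/2

1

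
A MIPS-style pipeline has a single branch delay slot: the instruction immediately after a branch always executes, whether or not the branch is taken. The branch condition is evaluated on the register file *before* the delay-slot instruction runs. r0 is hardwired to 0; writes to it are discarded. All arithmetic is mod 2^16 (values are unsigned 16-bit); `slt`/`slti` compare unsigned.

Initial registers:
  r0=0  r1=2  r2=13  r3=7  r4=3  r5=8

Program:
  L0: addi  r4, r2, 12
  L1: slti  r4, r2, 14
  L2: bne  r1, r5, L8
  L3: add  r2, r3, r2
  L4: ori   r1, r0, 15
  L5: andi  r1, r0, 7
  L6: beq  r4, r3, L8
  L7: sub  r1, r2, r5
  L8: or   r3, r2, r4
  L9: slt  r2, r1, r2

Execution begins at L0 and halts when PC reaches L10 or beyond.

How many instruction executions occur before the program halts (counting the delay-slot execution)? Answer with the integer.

6

PC=0  addi  r4, r2, 12       | r0=0 r1=2 r2=13 r3=7 r4=25 r5=8
PC=1  slti  r4, r2, 14       | r0=0 r1=2 r2=13 r3=7 r4=1 r5=8
PC=2  bne  r1, r5, L8        | r0=0 r1=2 r2=13 r3=7 r4=1 r5=8  [TAKEN]
PC=3  add  r2, r3, r2        | r0=0 r1=2 r2=20 r3=7 r4=1 r5=8
PC=8  or   r3, r2, r4        | r0=0 r1=2 r2=20 r3=21 r4=1 r5=8
PC=9  slt  r2, r1, r2        | r0=0 r1=2 r2=1 r3=21 r4=1 r5=8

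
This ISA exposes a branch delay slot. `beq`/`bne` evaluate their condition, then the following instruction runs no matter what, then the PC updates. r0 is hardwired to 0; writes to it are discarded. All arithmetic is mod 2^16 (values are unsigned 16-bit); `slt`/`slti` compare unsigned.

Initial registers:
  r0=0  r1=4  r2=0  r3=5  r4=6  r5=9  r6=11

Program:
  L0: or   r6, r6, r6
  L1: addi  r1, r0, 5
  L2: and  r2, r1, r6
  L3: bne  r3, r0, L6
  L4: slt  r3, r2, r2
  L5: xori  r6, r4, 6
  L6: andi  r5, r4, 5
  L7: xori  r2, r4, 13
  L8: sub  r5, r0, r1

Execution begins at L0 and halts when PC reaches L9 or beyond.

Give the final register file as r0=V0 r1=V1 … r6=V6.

r0=0 r1=5 r2=11 r3=0 r4=6 r5=65531 r6=11

[0] or   r6, r6, r6  →  {r0:0, r1:4, r2:0, r3:5, r4:6, r5:9, r6:11}
[1] addi  r1, r0, 5  →  {r0:0, r1:5, r2:0, r3:5, r4:6, r5:9, r6:11}
[2] and  r2, r1, r6  →  {r0:0, r1:5, r2:1, r3:5, r4:6, r5:9, r6:11}
[3] bne  r3, r0, L6  →  {r0:0, r1:5, r2:1, r3:5, r4:6, r5:9, r6:11}  ⟨branch taken⟩
[4] slt  r3, r2, r2  →  {r0:0, r1:5, r2:1, r3:0, r4:6, r5:9, r6:11}
[6] andi  r5, r4, 5  →  {r0:0, r1:5, r2:1, r3:0, r4:6, r5:4, r6:11}
[7] xori  r2, r4, 13  →  {r0:0, r1:5, r2:11, r3:0, r4:6, r5:4, r6:11}
[8] sub  r5, r0, r1  →  {r0:0, r1:5, r2:11, r3:0, r4:6, r5:65531, r6:11}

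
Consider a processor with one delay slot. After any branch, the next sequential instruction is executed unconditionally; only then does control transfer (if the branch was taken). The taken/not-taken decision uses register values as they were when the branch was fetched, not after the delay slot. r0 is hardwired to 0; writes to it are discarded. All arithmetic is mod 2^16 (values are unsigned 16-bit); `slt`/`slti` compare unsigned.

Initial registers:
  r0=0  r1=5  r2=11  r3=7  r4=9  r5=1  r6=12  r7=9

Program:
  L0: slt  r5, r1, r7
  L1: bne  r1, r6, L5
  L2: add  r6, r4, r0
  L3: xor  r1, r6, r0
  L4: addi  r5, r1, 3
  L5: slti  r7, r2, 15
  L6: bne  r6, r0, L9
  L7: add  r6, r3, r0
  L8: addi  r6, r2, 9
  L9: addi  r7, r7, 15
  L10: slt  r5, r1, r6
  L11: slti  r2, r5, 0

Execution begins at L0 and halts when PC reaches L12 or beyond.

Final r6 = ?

  step pc=0: slt  r5, r1, r7  regs=(0,5,11,7,9,1,12,9)
  step pc=1: bne  r1, r6, L5  cond=T  regs=(0,5,11,7,9,1,12,9)
  step pc=2: add  r6, r4, r0  regs=(0,5,11,7,9,1,9,9)
  step pc=5: slti  r7, r2, 15  regs=(0,5,11,7,9,1,9,1)
  step pc=6: bne  r6, r0, L9  cond=T  regs=(0,5,11,7,9,1,9,1)
  step pc=7: add  r6, r3, r0  regs=(0,5,11,7,9,1,7,1)
  step pc=9: addi  r7, r7, 15  regs=(0,5,11,7,9,1,7,16)
  step pc=10: slt  r5, r1, r6  regs=(0,5,11,7,9,1,7,16)
  step pc=11: slti  r2, r5, 0  regs=(0,5,0,7,9,1,7,16)

7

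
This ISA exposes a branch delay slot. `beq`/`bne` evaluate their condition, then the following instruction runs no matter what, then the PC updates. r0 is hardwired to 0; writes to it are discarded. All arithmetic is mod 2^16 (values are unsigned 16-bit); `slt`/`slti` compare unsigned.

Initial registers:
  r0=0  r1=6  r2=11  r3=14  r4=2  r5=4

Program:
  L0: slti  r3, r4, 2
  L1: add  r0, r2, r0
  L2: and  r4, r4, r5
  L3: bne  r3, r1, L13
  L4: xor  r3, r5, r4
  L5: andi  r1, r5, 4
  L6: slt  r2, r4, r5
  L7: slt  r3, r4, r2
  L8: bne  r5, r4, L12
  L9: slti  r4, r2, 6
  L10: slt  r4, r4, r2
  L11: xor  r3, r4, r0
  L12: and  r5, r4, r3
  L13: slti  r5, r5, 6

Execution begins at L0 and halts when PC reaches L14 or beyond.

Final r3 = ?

[0] slti  r3, r4, 2  →  {r0:0, r1:6, r2:11, r3:0, r4:2, r5:4}
[1] add  r0, r2, r0  →  {r0:0, r1:6, r2:11, r3:0, r4:2, r5:4}
[2] and  r4, r4, r5  →  {r0:0, r1:6, r2:11, r3:0, r4:0, r5:4}
[3] bne  r3, r1, L13  →  {r0:0, r1:6, r2:11, r3:0, r4:0, r5:4}  ⟨branch taken⟩
[4] xor  r3, r5, r4  →  {r0:0, r1:6, r2:11, r3:4, r4:0, r5:4}
[13] slti  r5, r5, 6  →  {r0:0, r1:6, r2:11, r3:4, r4:0, r5:1}

4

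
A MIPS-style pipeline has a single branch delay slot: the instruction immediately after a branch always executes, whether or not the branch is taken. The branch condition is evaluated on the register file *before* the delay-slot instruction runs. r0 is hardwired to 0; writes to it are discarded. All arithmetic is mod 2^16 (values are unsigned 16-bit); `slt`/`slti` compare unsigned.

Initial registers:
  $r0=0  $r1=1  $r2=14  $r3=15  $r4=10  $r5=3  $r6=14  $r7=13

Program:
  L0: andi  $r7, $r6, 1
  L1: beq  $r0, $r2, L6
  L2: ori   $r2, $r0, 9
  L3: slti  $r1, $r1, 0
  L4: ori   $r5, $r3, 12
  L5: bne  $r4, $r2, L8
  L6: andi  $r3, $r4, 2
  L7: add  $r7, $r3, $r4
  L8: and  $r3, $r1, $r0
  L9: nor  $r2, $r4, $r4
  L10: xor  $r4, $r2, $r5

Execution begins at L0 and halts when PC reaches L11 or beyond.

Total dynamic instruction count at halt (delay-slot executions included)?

[0] andi  $r7, $r6, 1  →  {$r0:0, $r1:1, $r2:14, $r3:15, $r4:10, $r5:3, $r6:14, $r7:0}
[1] beq  $r0, $r2, L6  →  {$r0:0, $r1:1, $r2:14, $r3:15, $r4:10, $r5:3, $r6:14, $r7:0}  ⟨branch fallthrough⟩
[2] ori   $r2, $r0, 9  →  {$r0:0, $r1:1, $r2:9, $r3:15, $r4:10, $r5:3, $r6:14, $r7:0}
[3] slti  $r1, $r1, 0  →  {$r0:0, $r1:0, $r2:9, $r3:15, $r4:10, $r5:3, $r6:14, $r7:0}
[4] ori   $r5, $r3, 12  →  {$r0:0, $r1:0, $r2:9, $r3:15, $r4:10, $r5:15, $r6:14, $r7:0}
[5] bne  $r4, $r2, L8  →  {$r0:0, $r1:0, $r2:9, $r3:15, $r4:10, $r5:15, $r6:14, $r7:0}  ⟨branch taken⟩
[6] andi  $r3, $r4, 2  →  {$r0:0, $r1:0, $r2:9, $r3:2, $r4:10, $r5:15, $r6:14, $r7:0}
[8] and  $r3, $r1, $r0  →  {$r0:0, $r1:0, $r2:9, $r3:0, $r4:10, $r5:15, $r6:14, $r7:0}
[9] nor  $r2, $r4, $r4  →  {$r0:0, $r1:0, $r2:65525, $r3:0, $r4:10, $r5:15, $r6:14, $r7:0}
[10] xor  $r4, $r2, $r5  →  {$r0:0, $r1:0, $r2:65525, $r3:0, $r4:65530, $r5:15, $r6:14, $r7:0}

10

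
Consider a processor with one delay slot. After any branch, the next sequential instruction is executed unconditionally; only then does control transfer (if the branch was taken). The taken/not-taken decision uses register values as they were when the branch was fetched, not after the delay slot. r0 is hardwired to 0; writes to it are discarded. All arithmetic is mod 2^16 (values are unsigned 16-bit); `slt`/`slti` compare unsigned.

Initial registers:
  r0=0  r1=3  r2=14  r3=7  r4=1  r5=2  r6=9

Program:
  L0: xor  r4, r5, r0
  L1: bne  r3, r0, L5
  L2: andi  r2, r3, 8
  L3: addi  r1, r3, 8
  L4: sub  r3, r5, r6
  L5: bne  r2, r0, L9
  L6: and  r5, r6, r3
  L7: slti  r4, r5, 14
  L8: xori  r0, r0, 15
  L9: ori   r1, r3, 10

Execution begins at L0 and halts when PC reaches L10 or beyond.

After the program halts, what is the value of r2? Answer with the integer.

PC=0  xor  r4, r5, r0        | r0=0 r1=3 r2=14 r3=7 r4=2 r5=2 r6=9
PC=1  bne  r3, r0, L5        | r0=0 r1=3 r2=14 r3=7 r4=2 r5=2 r6=9  [TAKEN]
PC=2  andi  r2, r3, 8        | r0=0 r1=3 r2=0 r3=7 r4=2 r5=2 r6=9
PC=5  bne  r2, r0, L9        | r0=0 r1=3 r2=0 r3=7 r4=2 r5=2 r6=9  [not taken]
PC=6  and  r5, r6, r3        | r0=0 r1=3 r2=0 r3=7 r4=2 r5=1 r6=9
PC=7  slti  r4, r5, 14       | r0=0 r1=3 r2=0 r3=7 r4=1 r5=1 r6=9
PC=8  xori  r0, r0, 15       | r0=0 r1=3 r2=0 r3=7 r4=1 r5=1 r6=9
PC=9  ori   r1, r3, 10       | r0=0 r1=15 r2=0 r3=7 r4=1 r5=1 r6=9

0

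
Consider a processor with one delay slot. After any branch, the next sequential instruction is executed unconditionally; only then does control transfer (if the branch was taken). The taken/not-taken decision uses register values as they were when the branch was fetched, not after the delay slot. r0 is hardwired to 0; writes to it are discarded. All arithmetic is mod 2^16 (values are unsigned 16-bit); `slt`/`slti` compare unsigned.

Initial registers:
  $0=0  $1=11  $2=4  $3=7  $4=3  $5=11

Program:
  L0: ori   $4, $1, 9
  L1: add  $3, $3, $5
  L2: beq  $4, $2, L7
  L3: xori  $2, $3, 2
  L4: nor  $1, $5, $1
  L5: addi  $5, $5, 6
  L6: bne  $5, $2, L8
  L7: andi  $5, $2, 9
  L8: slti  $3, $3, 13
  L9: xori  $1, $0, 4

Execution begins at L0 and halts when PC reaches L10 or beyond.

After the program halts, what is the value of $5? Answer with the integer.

0

PC=0  ori   $4, $1, 9        | $0=0 $1=11 $2=4 $3=7 $4=11 $5=11
PC=1  add  $3, $3, $5        | $0=0 $1=11 $2=4 $3=18 $4=11 $5=11
PC=2  beq  $4, $2, L7        | $0=0 $1=11 $2=4 $3=18 $4=11 $5=11  [not taken]
PC=3  xori  $2, $3, 2        | $0=0 $1=11 $2=16 $3=18 $4=11 $5=11
PC=4  nor  $1, $5, $1        | $0=0 $1=65524 $2=16 $3=18 $4=11 $5=11
PC=5  addi  $5, $5, 6        | $0=0 $1=65524 $2=16 $3=18 $4=11 $5=17
PC=6  bne  $5, $2, L8        | $0=0 $1=65524 $2=16 $3=18 $4=11 $5=17  [TAKEN]
PC=7  andi  $5, $2, 9        | $0=0 $1=65524 $2=16 $3=18 $4=11 $5=0
PC=8  slti  $3, $3, 13       | $0=0 $1=65524 $2=16 $3=0 $4=11 $5=0
PC=9  xori  $1, $0, 4        | $0=0 $1=4 $2=16 $3=0 $4=11 $5=0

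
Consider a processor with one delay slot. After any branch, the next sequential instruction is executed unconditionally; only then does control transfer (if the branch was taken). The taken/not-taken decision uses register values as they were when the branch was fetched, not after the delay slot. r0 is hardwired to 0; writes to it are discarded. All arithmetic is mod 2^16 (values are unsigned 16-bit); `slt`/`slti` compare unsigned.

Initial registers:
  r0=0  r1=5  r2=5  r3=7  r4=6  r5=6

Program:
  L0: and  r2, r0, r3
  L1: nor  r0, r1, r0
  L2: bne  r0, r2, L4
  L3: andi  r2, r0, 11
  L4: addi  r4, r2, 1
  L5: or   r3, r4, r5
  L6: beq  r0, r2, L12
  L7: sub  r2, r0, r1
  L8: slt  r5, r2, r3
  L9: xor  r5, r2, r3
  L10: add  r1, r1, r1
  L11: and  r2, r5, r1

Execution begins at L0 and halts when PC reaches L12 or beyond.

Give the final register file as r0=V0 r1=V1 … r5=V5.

r0=0 r1=5 r2=65531 r3=7 r4=1 r5=6

  step pc=0: and  r2, r0, r3  regs=(0,5,0,7,6,6)
  step pc=1: nor  r0, r1, r0  regs=(0,5,0,7,6,6)
  step pc=2: bne  r0, r2, L4  cond=F  regs=(0,5,0,7,6,6)
  step pc=3: andi  r2, r0, 11  regs=(0,5,0,7,6,6)
  step pc=4: addi  r4, r2, 1  regs=(0,5,0,7,1,6)
  step pc=5: or   r3, r4, r5  regs=(0,5,0,7,1,6)
  step pc=6: beq  r0, r2, L12  cond=T  regs=(0,5,0,7,1,6)
  step pc=7: sub  r2, r0, r1  regs=(0,5,65531,7,1,6)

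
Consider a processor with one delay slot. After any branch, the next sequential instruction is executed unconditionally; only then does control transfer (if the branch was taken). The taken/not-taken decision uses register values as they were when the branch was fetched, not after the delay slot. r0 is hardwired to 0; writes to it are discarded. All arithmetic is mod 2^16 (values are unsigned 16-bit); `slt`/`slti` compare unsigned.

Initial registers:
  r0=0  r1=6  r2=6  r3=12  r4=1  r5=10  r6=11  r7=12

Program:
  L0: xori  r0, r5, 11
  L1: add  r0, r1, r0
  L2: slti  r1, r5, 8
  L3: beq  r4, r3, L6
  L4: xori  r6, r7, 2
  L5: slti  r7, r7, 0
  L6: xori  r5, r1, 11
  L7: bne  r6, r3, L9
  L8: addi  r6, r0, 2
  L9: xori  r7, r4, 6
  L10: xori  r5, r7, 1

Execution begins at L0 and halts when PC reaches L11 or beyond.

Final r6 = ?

#0 xori  r0, r5, 11 ; 0/6/6/12/1/10/11/12
#1 add  r0, r1, r0 ; 0/6/6/12/1/10/11/12
#2 slti  r1, r5, 8 ; 0/0/6/12/1/10/11/12
#3 beq  r4, r3, L6 ; 0/0/6/12/1/10/11/12 ; →fallthru
#4 xori  r6, r7, 2 ; 0/0/6/12/1/10/14/12
#5 slti  r7, r7, 0 ; 0/0/6/12/1/10/14/0
#6 xori  r5, r1, 11 ; 0/0/6/12/1/11/14/0
#7 bne  r6, r3, L9 ; 0/0/6/12/1/11/14/0 ; →target
#8 addi  r6, r0, 2 ; 0/0/6/12/1/11/2/0
#9 xori  r7, r4, 6 ; 0/0/6/12/1/11/2/7
#10 xori  r5, r7, 1 ; 0/0/6/12/1/6/2/7

2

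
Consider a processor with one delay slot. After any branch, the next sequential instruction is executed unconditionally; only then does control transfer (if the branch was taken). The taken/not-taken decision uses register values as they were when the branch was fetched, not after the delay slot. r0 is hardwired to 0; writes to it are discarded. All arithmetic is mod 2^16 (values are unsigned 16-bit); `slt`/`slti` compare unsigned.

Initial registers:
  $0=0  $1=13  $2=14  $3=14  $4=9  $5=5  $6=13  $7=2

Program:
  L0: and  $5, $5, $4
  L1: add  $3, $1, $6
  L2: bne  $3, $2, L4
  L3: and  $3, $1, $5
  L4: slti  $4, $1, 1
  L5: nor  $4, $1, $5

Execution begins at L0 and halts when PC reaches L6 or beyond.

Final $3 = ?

PC=0  and  $5, $5, $4        | $0=0 $1=13 $2=14 $3=14 $4=9 $5=1 $6=13 $7=2
PC=1  add  $3, $1, $6        | $0=0 $1=13 $2=14 $3=26 $4=9 $5=1 $6=13 $7=2
PC=2  bne  $3, $2, L4        | $0=0 $1=13 $2=14 $3=26 $4=9 $5=1 $6=13 $7=2  [TAKEN]
PC=3  and  $3, $1, $5        | $0=0 $1=13 $2=14 $3=1 $4=9 $5=1 $6=13 $7=2
PC=4  slti  $4, $1, 1        | $0=0 $1=13 $2=14 $3=1 $4=0 $5=1 $6=13 $7=2
PC=5  nor  $4, $1, $5        | $0=0 $1=13 $2=14 $3=1 $4=65522 $5=1 $6=13 $7=2

1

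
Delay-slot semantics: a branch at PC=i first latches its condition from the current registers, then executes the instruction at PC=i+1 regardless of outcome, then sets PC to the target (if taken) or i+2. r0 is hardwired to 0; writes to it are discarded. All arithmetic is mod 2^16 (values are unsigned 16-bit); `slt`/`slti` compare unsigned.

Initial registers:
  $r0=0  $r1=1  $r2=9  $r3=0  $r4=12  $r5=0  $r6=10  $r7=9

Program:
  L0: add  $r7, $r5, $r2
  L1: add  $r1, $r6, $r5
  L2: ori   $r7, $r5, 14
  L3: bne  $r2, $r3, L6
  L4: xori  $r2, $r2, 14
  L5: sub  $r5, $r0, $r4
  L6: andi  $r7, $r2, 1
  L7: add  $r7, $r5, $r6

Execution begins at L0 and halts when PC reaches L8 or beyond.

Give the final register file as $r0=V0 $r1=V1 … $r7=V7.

#0 add  $r7, $r5, $r2 ; 0/1/9/0/12/0/10/9
#1 add  $r1, $r6, $r5 ; 0/10/9/0/12/0/10/9
#2 ori   $r7, $r5, 14 ; 0/10/9/0/12/0/10/14
#3 bne  $r2, $r3, L6 ; 0/10/9/0/12/0/10/14 ; →target
#4 xori  $r2, $r2, 14 ; 0/10/7/0/12/0/10/14
#6 andi  $r7, $r2, 1 ; 0/10/7/0/12/0/10/1
#7 add  $r7, $r5, $r6 ; 0/10/7/0/12/0/10/10

$r0=0 $r1=10 $r2=7 $r3=0 $r4=12 $r5=0 $r6=10 $r7=10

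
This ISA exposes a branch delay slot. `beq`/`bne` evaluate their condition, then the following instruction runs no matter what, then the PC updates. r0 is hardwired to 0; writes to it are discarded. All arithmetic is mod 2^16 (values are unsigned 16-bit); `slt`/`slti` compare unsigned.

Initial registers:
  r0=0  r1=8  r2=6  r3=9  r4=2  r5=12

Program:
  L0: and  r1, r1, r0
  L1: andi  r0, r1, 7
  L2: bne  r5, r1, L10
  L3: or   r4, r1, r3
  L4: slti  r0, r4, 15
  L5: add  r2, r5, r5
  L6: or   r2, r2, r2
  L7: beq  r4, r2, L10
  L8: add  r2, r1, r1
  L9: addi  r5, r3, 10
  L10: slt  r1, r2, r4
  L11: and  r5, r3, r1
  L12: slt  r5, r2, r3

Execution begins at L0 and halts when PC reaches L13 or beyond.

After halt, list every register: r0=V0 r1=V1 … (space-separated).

#0 and  r1, r1, r0 ; 0/0/6/9/2/12
#1 andi  r0, r1, 7 ; 0/0/6/9/2/12
#2 bne  r5, r1, L10 ; 0/0/6/9/2/12 ; →target
#3 or   r4, r1, r3 ; 0/0/6/9/9/12
#10 slt  r1, r2, r4 ; 0/1/6/9/9/12
#11 and  r5, r3, r1 ; 0/1/6/9/9/1
#12 slt  r5, r2, r3 ; 0/1/6/9/9/1

r0=0 r1=1 r2=6 r3=9 r4=9 r5=1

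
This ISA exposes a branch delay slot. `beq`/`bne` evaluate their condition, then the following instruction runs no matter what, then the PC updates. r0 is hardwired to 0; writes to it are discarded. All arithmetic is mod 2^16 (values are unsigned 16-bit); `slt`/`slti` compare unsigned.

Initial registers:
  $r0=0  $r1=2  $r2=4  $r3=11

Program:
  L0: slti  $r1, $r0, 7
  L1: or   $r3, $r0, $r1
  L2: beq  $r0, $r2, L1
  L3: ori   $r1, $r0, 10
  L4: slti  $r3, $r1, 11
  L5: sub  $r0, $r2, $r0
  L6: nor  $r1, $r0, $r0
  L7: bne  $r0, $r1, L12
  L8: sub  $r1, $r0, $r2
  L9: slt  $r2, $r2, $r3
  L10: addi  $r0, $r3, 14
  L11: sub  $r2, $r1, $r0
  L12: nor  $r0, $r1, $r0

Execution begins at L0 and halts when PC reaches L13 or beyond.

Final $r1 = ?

PC=0  slti  $r1, $r0, 7      | $r0=0 $r1=1 $r2=4 $r3=11
PC=1  or   $r3, $r0, $r1     | $r0=0 $r1=1 $r2=4 $r3=1
PC=2  beq  $r0, $r2, L1      | $r0=0 $r1=1 $r2=4 $r3=1  [not taken]
PC=3  ori   $r1, $r0, 10     | $r0=0 $r1=10 $r2=4 $r3=1
PC=4  slti  $r3, $r1, 11     | $r0=0 $r1=10 $r2=4 $r3=1
PC=5  sub  $r0, $r2, $r0     | $r0=0 $r1=10 $r2=4 $r3=1
PC=6  nor  $r1, $r0, $r0     | $r0=0 $r1=65535 $r2=4 $r3=1
PC=7  bne  $r0, $r1, L12     | $r0=0 $r1=65535 $r2=4 $r3=1  [TAKEN]
PC=8  sub  $r1, $r0, $r2     | $r0=0 $r1=65532 $r2=4 $r3=1
PC=12 nor  $r0, $r1, $r0     | $r0=0 $r1=65532 $r2=4 $r3=1

65532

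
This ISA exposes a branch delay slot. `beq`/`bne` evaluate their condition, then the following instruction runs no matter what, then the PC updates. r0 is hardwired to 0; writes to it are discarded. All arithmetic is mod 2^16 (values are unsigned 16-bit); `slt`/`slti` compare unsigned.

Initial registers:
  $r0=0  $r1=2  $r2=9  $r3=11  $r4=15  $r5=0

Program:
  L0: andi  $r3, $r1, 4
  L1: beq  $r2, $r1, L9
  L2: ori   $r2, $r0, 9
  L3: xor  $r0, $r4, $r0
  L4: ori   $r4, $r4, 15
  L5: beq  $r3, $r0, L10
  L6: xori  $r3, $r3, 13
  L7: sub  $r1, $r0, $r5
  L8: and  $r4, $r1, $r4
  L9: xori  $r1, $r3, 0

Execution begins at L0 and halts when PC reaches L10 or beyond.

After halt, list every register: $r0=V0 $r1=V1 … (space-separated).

$r0=0 $r1=2 $r2=9 $r3=13 $r4=15 $r5=0

[0] andi  $r3, $r1, 4  →  {$r0:0, $r1:2, $r2:9, $r3:0, $r4:15, $r5:0}
[1] beq  $r2, $r1, L9  →  {$r0:0, $r1:2, $r2:9, $r3:0, $r4:15, $r5:0}  ⟨branch fallthrough⟩
[2] ori   $r2, $r0, 9  →  {$r0:0, $r1:2, $r2:9, $r3:0, $r4:15, $r5:0}
[3] xor  $r0, $r4, $r0  →  {$r0:0, $r1:2, $r2:9, $r3:0, $r4:15, $r5:0}
[4] ori   $r4, $r4, 15  →  {$r0:0, $r1:2, $r2:9, $r3:0, $r4:15, $r5:0}
[5] beq  $r3, $r0, L10  →  {$r0:0, $r1:2, $r2:9, $r3:0, $r4:15, $r5:0}  ⟨branch taken⟩
[6] xori  $r3, $r3, 13  →  {$r0:0, $r1:2, $r2:9, $r3:13, $r4:15, $r5:0}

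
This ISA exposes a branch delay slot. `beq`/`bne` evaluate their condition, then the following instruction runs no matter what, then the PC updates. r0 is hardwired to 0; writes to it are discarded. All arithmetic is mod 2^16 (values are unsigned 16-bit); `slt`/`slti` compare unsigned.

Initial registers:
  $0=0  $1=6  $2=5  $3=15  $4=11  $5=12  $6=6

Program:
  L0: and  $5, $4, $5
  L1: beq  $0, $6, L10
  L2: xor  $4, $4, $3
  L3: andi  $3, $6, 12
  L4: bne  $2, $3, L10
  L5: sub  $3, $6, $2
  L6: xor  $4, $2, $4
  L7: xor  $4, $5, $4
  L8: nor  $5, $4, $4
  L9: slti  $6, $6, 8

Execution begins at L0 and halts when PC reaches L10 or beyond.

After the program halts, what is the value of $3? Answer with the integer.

#0 and  $5, $4, $5 ; 0/6/5/15/11/8/6
#1 beq  $0, $6, L10 ; 0/6/5/15/11/8/6 ; →fallthru
#2 xor  $4, $4, $3 ; 0/6/5/15/4/8/6
#3 andi  $3, $6, 12 ; 0/6/5/4/4/8/6
#4 bne  $2, $3, L10 ; 0/6/5/4/4/8/6 ; →target
#5 sub  $3, $6, $2 ; 0/6/5/1/4/8/6

1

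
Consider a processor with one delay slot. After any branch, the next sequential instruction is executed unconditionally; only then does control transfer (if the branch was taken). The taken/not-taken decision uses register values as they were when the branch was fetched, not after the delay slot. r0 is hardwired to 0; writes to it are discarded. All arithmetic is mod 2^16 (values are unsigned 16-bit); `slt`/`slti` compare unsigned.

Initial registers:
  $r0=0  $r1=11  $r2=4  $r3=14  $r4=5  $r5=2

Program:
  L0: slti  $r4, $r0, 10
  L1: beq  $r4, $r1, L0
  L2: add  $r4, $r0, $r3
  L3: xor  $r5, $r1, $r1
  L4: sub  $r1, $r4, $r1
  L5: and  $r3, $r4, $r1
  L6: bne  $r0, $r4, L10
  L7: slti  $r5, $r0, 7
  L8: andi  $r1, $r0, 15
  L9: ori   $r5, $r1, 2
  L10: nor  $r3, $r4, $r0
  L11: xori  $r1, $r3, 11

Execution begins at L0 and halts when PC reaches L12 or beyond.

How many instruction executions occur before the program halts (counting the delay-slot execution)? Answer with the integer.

10

  step pc=0: slti  $r4, $r0, 10  regs=(0,11,4,14,1,2)
  step pc=1: beq  $r4, $r1, L0  cond=F  regs=(0,11,4,14,1,2)
  step pc=2: add  $r4, $r0, $r3  regs=(0,11,4,14,14,2)
  step pc=3: xor  $r5, $r1, $r1  regs=(0,11,4,14,14,0)
  step pc=4: sub  $r1, $r4, $r1  regs=(0,3,4,14,14,0)
  step pc=5: and  $r3, $r4, $r1  regs=(0,3,4,2,14,0)
  step pc=6: bne  $r0, $r4, L10  cond=T  regs=(0,3,4,2,14,0)
  step pc=7: slti  $r5, $r0, 7  regs=(0,3,4,2,14,1)
  step pc=10: nor  $r3, $r4, $r0  regs=(0,3,4,65521,14,1)
  step pc=11: xori  $r1, $r3, 11  regs=(0,65530,4,65521,14,1)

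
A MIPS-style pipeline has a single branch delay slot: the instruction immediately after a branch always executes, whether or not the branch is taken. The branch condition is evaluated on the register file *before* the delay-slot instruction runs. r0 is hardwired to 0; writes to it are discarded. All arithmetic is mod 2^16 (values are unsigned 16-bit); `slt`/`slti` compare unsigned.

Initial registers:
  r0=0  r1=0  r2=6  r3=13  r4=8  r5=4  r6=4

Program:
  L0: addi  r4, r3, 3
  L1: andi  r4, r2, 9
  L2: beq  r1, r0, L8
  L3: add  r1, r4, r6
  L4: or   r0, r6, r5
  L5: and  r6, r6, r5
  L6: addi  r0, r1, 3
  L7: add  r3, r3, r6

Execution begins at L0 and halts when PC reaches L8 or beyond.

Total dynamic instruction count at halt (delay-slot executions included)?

#0 addi  r4, r3, 3 ; 0/0/6/13/16/4/4
#1 andi  r4, r2, 9 ; 0/0/6/13/0/4/4
#2 beq  r1, r0, L8 ; 0/0/6/13/0/4/4 ; →target
#3 add  r1, r4, r6 ; 0/4/6/13/0/4/4

4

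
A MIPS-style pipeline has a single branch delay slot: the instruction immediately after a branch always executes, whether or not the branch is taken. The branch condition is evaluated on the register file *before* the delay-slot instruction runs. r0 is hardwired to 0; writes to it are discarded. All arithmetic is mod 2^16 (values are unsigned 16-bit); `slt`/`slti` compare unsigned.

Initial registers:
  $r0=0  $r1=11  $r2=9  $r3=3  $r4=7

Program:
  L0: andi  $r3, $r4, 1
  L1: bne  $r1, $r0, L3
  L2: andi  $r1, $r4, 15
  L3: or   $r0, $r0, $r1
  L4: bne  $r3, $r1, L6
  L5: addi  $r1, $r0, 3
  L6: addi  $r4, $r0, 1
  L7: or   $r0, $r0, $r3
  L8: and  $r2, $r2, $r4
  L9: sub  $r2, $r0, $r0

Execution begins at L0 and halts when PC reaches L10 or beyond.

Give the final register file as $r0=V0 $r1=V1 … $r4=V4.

$r0=0 $r1=3 $r2=0 $r3=1 $r4=1

#0 andi  $r3, $r4, 1 ; 0/11/9/1/7
#1 bne  $r1, $r0, L3 ; 0/11/9/1/7 ; →target
#2 andi  $r1, $r4, 15 ; 0/7/9/1/7
#3 or   $r0, $r0, $r1 ; 0/7/9/1/7
#4 bne  $r3, $r1, L6 ; 0/7/9/1/7 ; →target
#5 addi  $r1, $r0, 3 ; 0/3/9/1/7
#6 addi  $r4, $r0, 1 ; 0/3/9/1/1
#7 or   $r0, $r0, $r3 ; 0/3/9/1/1
#8 and  $r2, $r2, $r4 ; 0/3/1/1/1
#9 sub  $r2, $r0, $r0 ; 0/3/0/1/1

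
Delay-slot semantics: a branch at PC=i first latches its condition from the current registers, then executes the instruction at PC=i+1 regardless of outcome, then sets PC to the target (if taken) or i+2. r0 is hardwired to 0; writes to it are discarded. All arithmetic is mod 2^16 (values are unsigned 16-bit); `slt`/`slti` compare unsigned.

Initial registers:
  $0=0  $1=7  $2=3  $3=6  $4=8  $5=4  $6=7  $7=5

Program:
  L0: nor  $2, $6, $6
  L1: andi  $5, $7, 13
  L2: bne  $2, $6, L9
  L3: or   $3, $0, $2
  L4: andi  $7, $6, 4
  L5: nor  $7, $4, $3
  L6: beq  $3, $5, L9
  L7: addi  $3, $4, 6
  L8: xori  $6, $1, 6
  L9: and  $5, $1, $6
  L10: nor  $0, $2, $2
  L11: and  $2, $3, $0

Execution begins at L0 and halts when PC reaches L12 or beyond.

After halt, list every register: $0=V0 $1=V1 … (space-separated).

[0] nor  $2, $6, $6  →  {$0:0, $1:7, $2:65528, $3:6, $4:8, $5:4, $6:7, $7:5}
[1] andi  $5, $7, 13  →  {$0:0, $1:7, $2:65528, $3:6, $4:8, $5:5, $6:7, $7:5}
[2] bne  $2, $6, L9  →  {$0:0, $1:7, $2:65528, $3:6, $4:8, $5:5, $6:7, $7:5}  ⟨branch taken⟩
[3] or   $3, $0, $2  →  {$0:0, $1:7, $2:65528, $3:65528, $4:8, $5:5, $6:7, $7:5}
[9] and  $5, $1, $6  →  {$0:0, $1:7, $2:65528, $3:65528, $4:8, $5:7, $6:7, $7:5}
[10] nor  $0, $2, $2  →  {$0:0, $1:7, $2:65528, $3:65528, $4:8, $5:7, $6:7, $7:5}
[11] and  $2, $3, $0  →  {$0:0, $1:7, $2:0, $3:65528, $4:8, $5:7, $6:7, $7:5}

$0=0 $1=7 $2=0 $3=65528 $4=8 $5=7 $6=7 $7=5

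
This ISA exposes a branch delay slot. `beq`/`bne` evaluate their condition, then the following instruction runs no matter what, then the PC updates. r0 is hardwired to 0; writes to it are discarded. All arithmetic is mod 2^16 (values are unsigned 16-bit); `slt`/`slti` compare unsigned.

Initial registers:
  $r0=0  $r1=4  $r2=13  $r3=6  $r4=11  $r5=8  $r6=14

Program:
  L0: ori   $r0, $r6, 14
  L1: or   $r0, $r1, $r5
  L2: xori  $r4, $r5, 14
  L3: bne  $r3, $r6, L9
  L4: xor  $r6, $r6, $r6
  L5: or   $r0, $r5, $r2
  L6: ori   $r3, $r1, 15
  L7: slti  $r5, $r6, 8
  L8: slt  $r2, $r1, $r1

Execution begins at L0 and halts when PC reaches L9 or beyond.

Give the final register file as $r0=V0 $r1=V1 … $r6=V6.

  step pc=0: ori   $r0, $r6, 14  regs=(0,4,13,6,11,8,14)
  step pc=1: or   $r0, $r1, $r5  regs=(0,4,13,6,11,8,14)
  step pc=2: xori  $r4, $r5, 14  regs=(0,4,13,6,6,8,14)
  step pc=3: bne  $r3, $r6, L9  cond=T  regs=(0,4,13,6,6,8,14)
  step pc=4: xor  $r6, $r6, $r6  regs=(0,4,13,6,6,8,0)

$r0=0 $r1=4 $r2=13 $r3=6 $r4=6 $r5=8 $r6=0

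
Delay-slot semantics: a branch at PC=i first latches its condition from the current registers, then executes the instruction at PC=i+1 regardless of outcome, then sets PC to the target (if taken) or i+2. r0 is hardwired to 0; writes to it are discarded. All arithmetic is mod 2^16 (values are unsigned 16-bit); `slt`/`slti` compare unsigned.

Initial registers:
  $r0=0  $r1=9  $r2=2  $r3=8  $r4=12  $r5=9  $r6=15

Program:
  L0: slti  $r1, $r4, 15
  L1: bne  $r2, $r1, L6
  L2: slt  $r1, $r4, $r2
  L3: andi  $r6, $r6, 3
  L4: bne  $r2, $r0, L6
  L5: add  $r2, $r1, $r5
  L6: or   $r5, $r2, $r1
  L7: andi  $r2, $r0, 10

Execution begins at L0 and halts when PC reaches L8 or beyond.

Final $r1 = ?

  step pc=0: slti  $r1, $r4, 15  regs=(0,1,2,8,12,9,15)
  step pc=1: bne  $r2, $r1, L6  cond=T  regs=(0,1,2,8,12,9,15)
  step pc=2: slt  $r1, $r4, $r2  regs=(0,0,2,8,12,9,15)
  step pc=6: or   $r5, $r2, $r1  regs=(0,0,2,8,12,2,15)
  step pc=7: andi  $r2, $r0, 10  regs=(0,0,0,8,12,2,15)

0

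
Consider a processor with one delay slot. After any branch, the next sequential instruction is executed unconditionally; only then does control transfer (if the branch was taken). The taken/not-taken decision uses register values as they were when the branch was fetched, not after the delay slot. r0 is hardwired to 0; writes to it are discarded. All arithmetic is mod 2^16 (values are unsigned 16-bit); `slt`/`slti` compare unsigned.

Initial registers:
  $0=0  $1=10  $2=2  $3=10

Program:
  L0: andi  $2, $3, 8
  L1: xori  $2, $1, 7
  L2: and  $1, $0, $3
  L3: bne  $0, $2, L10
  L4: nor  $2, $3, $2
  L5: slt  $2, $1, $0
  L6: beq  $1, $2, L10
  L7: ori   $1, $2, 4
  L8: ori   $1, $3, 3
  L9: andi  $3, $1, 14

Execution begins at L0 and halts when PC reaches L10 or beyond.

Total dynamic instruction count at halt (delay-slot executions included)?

5

[0] andi  $2, $3, 8  →  {$0:0, $1:10, $2:8, $3:10}
[1] xori  $2, $1, 7  →  {$0:0, $1:10, $2:13, $3:10}
[2] and  $1, $0, $3  →  {$0:0, $1:0, $2:13, $3:10}
[3] bne  $0, $2, L10  →  {$0:0, $1:0, $2:13, $3:10}  ⟨branch taken⟩
[4] nor  $2, $3, $2  →  {$0:0, $1:0, $2:65520, $3:10}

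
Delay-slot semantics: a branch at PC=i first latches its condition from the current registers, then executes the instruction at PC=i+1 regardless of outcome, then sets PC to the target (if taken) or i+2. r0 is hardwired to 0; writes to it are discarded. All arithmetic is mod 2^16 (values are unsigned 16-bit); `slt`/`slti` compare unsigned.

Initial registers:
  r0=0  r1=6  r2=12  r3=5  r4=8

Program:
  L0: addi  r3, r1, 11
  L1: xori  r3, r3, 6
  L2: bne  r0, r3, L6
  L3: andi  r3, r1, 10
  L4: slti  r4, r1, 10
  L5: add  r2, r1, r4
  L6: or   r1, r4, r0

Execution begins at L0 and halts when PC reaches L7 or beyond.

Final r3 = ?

[0] addi  r3, r1, 11  →  {r0:0, r1:6, r2:12, r3:17, r4:8}
[1] xori  r3, r3, 6  →  {r0:0, r1:6, r2:12, r3:23, r4:8}
[2] bne  r0, r3, L6  →  {r0:0, r1:6, r2:12, r3:23, r4:8}  ⟨branch taken⟩
[3] andi  r3, r1, 10  →  {r0:0, r1:6, r2:12, r3:2, r4:8}
[6] or   r1, r4, r0  →  {r0:0, r1:8, r2:12, r3:2, r4:8}

2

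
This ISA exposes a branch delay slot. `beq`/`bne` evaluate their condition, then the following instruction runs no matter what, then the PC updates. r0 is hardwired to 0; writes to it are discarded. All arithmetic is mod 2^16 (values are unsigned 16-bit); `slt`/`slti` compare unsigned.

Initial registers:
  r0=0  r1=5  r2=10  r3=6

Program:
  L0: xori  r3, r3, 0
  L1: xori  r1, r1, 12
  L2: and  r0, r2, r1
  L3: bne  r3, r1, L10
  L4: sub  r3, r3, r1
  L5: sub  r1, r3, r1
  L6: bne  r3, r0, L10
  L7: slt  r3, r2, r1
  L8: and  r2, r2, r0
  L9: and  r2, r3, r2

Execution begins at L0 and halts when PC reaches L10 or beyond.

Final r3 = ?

PC=0  xori  r3, r3, 0        | r0=0 r1=5 r2=10 r3=6
PC=1  xori  r1, r1, 12       | r0=0 r1=9 r2=10 r3=6
PC=2  and  r0, r2, r1        | r0=0 r1=9 r2=10 r3=6
PC=3  bne  r3, r1, L10       | r0=0 r1=9 r2=10 r3=6  [TAKEN]
PC=4  sub  r3, r3, r1        | r0=0 r1=9 r2=10 r3=65533

65533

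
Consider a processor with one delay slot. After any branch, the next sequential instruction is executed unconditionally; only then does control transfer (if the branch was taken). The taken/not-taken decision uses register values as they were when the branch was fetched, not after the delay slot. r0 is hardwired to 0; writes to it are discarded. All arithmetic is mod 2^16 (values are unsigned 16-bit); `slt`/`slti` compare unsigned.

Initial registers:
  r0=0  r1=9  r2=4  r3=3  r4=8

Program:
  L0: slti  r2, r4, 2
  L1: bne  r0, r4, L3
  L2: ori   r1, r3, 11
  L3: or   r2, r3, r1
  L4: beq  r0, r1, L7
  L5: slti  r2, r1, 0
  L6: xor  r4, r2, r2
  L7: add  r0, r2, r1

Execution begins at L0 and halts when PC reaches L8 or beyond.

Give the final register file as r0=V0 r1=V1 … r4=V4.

PC=0  slti  r2, r4, 2        | r0=0 r1=9 r2=0 r3=3 r4=8
PC=1  bne  r0, r4, L3        | r0=0 r1=9 r2=0 r3=3 r4=8  [TAKEN]
PC=2  ori   r1, r3, 11       | r0=0 r1=11 r2=0 r3=3 r4=8
PC=3  or   r2, r3, r1        | r0=0 r1=11 r2=11 r3=3 r4=8
PC=4  beq  r0, r1, L7        | r0=0 r1=11 r2=11 r3=3 r4=8  [not taken]
PC=5  slti  r2, r1, 0        | r0=0 r1=11 r2=0 r3=3 r4=8
PC=6  xor  r4, r2, r2        | r0=0 r1=11 r2=0 r3=3 r4=0
PC=7  add  r0, r2, r1        | r0=0 r1=11 r2=0 r3=3 r4=0

r0=0 r1=11 r2=0 r3=3 r4=0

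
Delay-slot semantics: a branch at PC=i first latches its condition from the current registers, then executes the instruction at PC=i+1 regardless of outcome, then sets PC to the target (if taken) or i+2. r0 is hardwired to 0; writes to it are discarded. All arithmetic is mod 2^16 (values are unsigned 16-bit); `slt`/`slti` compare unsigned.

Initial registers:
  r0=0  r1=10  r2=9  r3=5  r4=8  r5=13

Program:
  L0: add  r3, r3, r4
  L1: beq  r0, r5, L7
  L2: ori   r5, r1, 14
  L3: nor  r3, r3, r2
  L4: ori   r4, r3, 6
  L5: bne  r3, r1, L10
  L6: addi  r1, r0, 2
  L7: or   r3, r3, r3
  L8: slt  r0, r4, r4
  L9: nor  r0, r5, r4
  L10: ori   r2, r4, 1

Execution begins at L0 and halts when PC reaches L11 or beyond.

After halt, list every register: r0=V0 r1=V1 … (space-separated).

r0=0 r1=2 r2=65527 r3=65522 r4=65526 r5=14

[0] add  r3, r3, r4  →  {r0:0, r1:10, r2:9, r3:13, r4:8, r5:13}
[1] beq  r0, r5, L7  →  {r0:0, r1:10, r2:9, r3:13, r4:8, r5:13}  ⟨branch fallthrough⟩
[2] ori   r5, r1, 14  →  {r0:0, r1:10, r2:9, r3:13, r4:8, r5:14}
[3] nor  r3, r3, r2  →  {r0:0, r1:10, r2:9, r3:65522, r4:8, r5:14}
[4] ori   r4, r3, 6  →  {r0:0, r1:10, r2:9, r3:65522, r4:65526, r5:14}
[5] bne  r3, r1, L10  →  {r0:0, r1:10, r2:9, r3:65522, r4:65526, r5:14}  ⟨branch taken⟩
[6] addi  r1, r0, 2  →  {r0:0, r1:2, r2:9, r3:65522, r4:65526, r5:14}
[10] ori   r2, r4, 1  →  {r0:0, r1:2, r2:65527, r3:65522, r4:65526, r5:14}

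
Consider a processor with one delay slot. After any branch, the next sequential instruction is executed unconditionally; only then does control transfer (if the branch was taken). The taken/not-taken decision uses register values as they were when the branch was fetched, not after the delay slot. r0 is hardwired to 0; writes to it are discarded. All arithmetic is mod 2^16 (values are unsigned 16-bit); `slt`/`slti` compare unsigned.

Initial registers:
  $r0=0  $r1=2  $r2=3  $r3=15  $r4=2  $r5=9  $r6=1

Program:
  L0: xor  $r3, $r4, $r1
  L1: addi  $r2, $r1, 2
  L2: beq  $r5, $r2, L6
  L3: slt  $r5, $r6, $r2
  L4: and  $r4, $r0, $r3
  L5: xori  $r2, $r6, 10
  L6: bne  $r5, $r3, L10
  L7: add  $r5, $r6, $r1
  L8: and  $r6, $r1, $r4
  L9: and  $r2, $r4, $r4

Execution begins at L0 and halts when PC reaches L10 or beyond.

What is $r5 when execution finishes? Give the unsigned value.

3

PC=0  xor  $r3, $r4, $r1     | $r0=0 $r1=2 $r2=3 $r3=0 $r4=2 $r5=9 $r6=1
PC=1  addi  $r2, $r1, 2      | $r0=0 $r1=2 $r2=4 $r3=0 $r4=2 $r5=9 $r6=1
PC=2  beq  $r5, $r2, L6      | $r0=0 $r1=2 $r2=4 $r3=0 $r4=2 $r5=9 $r6=1  [not taken]
PC=3  slt  $r5, $r6, $r2     | $r0=0 $r1=2 $r2=4 $r3=0 $r4=2 $r5=1 $r6=1
PC=4  and  $r4, $r0, $r3     | $r0=0 $r1=2 $r2=4 $r3=0 $r4=0 $r5=1 $r6=1
PC=5  xori  $r2, $r6, 10     | $r0=0 $r1=2 $r2=11 $r3=0 $r4=0 $r5=1 $r6=1
PC=6  bne  $r5, $r3, L10     | $r0=0 $r1=2 $r2=11 $r3=0 $r4=0 $r5=1 $r6=1  [TAKEN]
PC=7  add  $r5, $r6, $r1     | $r0=0 $r1=2 $r2=11 $r3=0 $r4=0 $r5=3 $r6=1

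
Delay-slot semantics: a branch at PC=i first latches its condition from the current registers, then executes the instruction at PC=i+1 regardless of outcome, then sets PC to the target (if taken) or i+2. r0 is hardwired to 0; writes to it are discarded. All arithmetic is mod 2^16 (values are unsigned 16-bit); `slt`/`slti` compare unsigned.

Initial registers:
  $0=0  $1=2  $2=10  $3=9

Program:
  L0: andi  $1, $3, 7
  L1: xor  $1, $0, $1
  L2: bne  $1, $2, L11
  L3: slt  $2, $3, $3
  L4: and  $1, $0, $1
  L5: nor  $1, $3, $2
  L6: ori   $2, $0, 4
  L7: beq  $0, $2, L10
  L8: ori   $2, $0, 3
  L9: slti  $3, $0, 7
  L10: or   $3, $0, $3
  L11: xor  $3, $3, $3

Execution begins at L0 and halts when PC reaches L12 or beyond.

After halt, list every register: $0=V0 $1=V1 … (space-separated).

$0=0 $1=1 $2=0 $3=0

[0] andi  $1, $3, 7  →  {$0:0, $1:1, $2:10, $3:9}
[1] xor  $1, $0, $1  →  {$0:0, $1:1, $2:10, $3:9}
[2] bne  $1, $2, L11  →  {$0:0, $1:1, $2:10, $3:9}  ⟨branch taken⟩
[3] slt  $2, $3, $3  →  {$0:0, $1:1, $2:0, $3:9}
[11] xor  $3, $3, $3  →  {$0:0, $1:1, $2:0, $3:0}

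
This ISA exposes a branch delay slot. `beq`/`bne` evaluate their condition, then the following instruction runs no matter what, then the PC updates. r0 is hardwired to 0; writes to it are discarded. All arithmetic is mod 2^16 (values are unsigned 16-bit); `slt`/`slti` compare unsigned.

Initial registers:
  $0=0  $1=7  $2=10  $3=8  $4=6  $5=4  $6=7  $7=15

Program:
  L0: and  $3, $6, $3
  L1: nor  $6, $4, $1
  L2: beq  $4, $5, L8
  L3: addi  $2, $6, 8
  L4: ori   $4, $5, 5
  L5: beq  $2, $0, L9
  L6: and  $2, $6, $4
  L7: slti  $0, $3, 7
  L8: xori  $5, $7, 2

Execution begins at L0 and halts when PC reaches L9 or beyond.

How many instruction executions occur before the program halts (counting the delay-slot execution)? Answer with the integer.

7

[0] and  $3, $6, $3  →  {$0:0, $1:7, $2:10, $3:0, $4:6, $5:4, $6:7, $7:15}
[1] nor  $6, $4, $1  →  {$0:0, $1:7, $2:10, $3:0, $4:6, $5:4, $6:65528, $7:15}
[2] beq  $4, $5, L8  →  {$0:0, $1:7, $2:10, $3:0, $4:6, $5:4, $6:65528, $7:15}  ⟨branch fallthrough⟩
[3] addi  $2, $6, 8  →  {$0:0, $1:7, $2:0, $3:0, $4:6, $5:4, $6:65528, $7:15}
[4] ori   $4, $5, 5  →  {$0:0, $1:7, $2:0, $3:0, $4:5, $5:4, $6:65528, $7:15}
[5] beq  $2, $0, L9  →  {$0:0, $1:7, $2:0, $3:0, $4:5, $5:4, $6:65528, $7:15}  ⟨branch taken⟩
[6] and  $2, $6, $4  →  {$0:0, $1:7, $2:0, $3:0, $4:5, $5:4, $6:65528, $7:15}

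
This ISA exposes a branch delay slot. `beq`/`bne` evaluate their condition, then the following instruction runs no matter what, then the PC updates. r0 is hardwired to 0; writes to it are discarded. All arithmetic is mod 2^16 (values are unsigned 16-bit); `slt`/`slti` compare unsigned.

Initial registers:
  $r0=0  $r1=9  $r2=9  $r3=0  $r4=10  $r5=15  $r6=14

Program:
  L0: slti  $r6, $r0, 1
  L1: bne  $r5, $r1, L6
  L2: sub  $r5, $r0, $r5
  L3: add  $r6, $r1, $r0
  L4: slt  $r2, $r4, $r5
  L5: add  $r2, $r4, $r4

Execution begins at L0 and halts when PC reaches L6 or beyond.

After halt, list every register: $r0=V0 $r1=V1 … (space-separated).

[0] slti  $r6, $r0, 1  →  {$r0:0, $r1:9, $r2:9, $r3:0, $r4:10, $r5:15, $r6:1}
[1] bne  $r5, $r1, L6  →  {$r0:0, $r1:9, $r2:9, $r3:0, $r4:10, $r5:15, $r6:1}  ⟨branch taken⟩
[2] sub  $r5, $r0, $r5  →  {$r0:0, $r1:9, $r2:9, $r3:0, $r4:10, $r5:65521, $r6:1}

$r0=0 $r1=9 $r2=9 $r3=0 $r4=10 $r5=65521 $r6=1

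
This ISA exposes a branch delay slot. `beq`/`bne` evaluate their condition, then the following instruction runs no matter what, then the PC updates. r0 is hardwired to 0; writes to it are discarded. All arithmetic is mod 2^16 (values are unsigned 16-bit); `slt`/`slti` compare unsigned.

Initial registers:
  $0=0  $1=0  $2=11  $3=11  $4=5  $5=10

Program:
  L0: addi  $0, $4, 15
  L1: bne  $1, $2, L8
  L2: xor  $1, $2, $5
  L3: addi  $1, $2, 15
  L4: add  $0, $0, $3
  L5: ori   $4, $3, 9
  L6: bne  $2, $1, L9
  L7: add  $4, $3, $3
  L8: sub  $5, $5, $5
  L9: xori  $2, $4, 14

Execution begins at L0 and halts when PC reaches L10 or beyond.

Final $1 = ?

[0] addi  $0, $4, 15  →  {$0:0, $1:0, $2:11, $3:11, $4:5, $5:10}
[1] bne  $1, $2, L8  →  {$0:0, $1:0, $2:11, $3:11, $4:5, $5:10}  ⟨branch taken⟩
[2] xor  $1, $2, $5  →  {$0:0, $1:1, $2:11, $3:11, $4:5, $5:10}
[8] sub  $5, $5, $5  →  {$0:0, $1:1, $2:11, $3:11, $4:5, $5:0}
[9] xori  $2, $4, 14  →  {$0:0, $1:1, $2:11, $3:11, $4:5, $5:0}

1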